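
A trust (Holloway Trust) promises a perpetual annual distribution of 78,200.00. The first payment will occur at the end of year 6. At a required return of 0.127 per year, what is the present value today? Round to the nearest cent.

338675.24

Value at end of year 5: C / r = 78,200.00 / 0.127 = 615,748.0315
Discount to today: PV = 615,748.0315 / (1 + 0.127)^5 = 615,748.0315 / 1.818108 = 338,675.24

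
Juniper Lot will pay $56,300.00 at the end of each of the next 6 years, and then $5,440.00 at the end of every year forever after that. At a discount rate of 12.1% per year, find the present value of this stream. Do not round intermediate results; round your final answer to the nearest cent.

PV of 6-year annuity: $56,300.00 × [1 − (1+0.121)^−6] / 0.121 = 230818.14104
Perpetuity value at year 6: $5,440.00 / 0.121 = 44958.67769
PV of perpetuity: 44958.67769 / (1+0.121)^6 = 22655.82356
Total PV = 230818.14104 + 22655.82356 = 253473.96460

$253473.96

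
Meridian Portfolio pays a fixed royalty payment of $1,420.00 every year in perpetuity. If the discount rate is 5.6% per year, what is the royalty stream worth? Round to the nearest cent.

$25357.14

Level perpetuity: PV = C / r = $1,420.00 / 0.056 = $25,357.14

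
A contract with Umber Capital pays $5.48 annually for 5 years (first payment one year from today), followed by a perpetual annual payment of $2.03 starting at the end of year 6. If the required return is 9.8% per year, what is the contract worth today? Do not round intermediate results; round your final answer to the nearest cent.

PV of 5-year annuity: $5.48 × [1 − (1+0.098)^−5] / 0.098 = 20.88009
Perpetuity value at year 5: $2.03 / 0.098 = 20.71429
PV of perpetuity: 20.71429 / (1+0.098)^5 = 12.97951
Total PV = 20.88009 + 12.97951 = 33.85960

$33.86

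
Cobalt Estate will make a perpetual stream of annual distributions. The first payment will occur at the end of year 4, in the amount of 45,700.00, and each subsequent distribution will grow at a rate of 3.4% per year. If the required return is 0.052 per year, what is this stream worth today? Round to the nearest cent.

Value at end of year 3: C₁ / (r − g) = 45,700.00 / (0.052 − 0.034) = 2,538,888.8889
Discount to today: PV = 2,538,888.8889 / (1 + 0.052)^3 = 2,538,888.8889 / 1.164253 = 2,180,702.77

2180702.77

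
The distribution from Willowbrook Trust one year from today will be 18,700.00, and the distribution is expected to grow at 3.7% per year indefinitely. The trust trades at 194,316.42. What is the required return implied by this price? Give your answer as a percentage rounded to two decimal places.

13.32%

P = D₁/(r − g) ⇒ r = D₁/P + g = 18,700.0000/194,316.42 + 0.037 = 0.096235 + 0.037 = 0.133235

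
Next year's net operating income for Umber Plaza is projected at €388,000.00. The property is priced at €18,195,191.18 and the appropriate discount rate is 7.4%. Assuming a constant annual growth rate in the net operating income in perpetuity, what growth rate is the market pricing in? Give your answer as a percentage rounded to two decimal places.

5.27%

P = D₁/(r−g) ⇒ g = r − D₁/P = 0.074 − €388,000.00/€18,195,191.18 = 0.052676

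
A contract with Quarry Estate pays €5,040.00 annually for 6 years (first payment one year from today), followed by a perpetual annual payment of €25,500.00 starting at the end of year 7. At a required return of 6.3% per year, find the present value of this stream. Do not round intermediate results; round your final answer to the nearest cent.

PV of 6-year annuity: €5,040.00 × [1 − (1+0.063)^−6] / 0.063 = 24551.42368
Perpetuity value at year 6: €25,500.00 / 0.063 = 404761.90476
PV of perpetuity: 404761.90476 / (1+0.063)^6 = 280543.39212
Total PV = 24551.42368 + 280543.39212 = 305094.81579

€305094.82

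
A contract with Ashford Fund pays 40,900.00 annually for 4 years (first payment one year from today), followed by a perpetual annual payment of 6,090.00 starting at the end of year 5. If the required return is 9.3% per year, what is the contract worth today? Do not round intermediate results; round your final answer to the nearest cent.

PV of 4-year annuity: 40,900.00 × [1 − (1+0.093)^−4] / 0.093 = 131636.69200
Perpetuity value at year 4: 6,090.00 / 0.093 = 65483.87097
PV of perpetuity: 65483.87097 / (1+0.093)^4 = 45883.19971
Total PV = 131636.69200 + 45883.19971 = 177519.89171

177519.89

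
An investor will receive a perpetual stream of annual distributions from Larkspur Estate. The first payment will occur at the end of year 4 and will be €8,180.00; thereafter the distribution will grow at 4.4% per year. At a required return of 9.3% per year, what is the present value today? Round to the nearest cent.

€127848.82

Value at end of year 3: C₁ / (r − g) = €8,180.00 / (0.093 − 0.044) = €166,938.7755
Discount to today: PV = €166,938.7755 / (1 + 0.093)^3 = €166,938.7755 / 1.305751 = €127,848.82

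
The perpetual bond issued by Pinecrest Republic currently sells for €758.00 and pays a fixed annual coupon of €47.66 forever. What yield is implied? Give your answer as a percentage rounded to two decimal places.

P = C/r ⇒ r = C/P = €47.66/€758.00 = 0.062876

6.29%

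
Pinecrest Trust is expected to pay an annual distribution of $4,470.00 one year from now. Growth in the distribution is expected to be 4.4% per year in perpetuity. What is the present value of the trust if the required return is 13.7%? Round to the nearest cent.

$48064.52

Growing perpetuity: P = D₁ / (r − g) = $4,470.0000 / (0.137 − 0.044) = $48,064.52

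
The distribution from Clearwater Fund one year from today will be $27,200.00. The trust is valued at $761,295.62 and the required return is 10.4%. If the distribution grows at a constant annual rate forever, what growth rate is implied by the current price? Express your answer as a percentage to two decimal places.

P = D₁/(r−g) ⇒ g = r − D₁/P = 0.104 − $27,200.00/$761,295.62 = 0.068271

6.83%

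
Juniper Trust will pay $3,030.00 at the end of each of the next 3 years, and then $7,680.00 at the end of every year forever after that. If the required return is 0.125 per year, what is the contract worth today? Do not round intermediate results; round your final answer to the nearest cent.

PV of 3-year annuity: $3,030.00 × [1 − (1+0.125)^−3] / 0.125 = 7215.47325
Perpetuity value at year 3: $7,680.00 / 0.125 = 61440.00000
PV of perpetuity: 61440.00000 / (1+0.125)^3 = 43151.27572
Total PV = 7215.47325 + 43151.27572 = 50366.74897

$50366.75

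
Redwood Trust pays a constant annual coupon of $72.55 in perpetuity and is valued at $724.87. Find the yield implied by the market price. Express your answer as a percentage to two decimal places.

P = C/r ⇒ r = C/P = $72.55/$724.87 = 0.100087

10.01%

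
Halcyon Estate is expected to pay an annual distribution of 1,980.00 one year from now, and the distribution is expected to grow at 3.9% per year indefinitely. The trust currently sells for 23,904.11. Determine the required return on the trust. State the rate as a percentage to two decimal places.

12.18%

P = D₁/(r − g) ⇒ r = D₁/P + g = 1,980.0000/23,904.11 + 0.039 = 0.082831 + 0.039 = 0.121831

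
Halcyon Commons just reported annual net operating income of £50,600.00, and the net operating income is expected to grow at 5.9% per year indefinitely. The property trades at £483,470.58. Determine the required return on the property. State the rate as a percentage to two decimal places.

D₁ = £50,600.00 × 1.059 = £53,585.4000
P = D₁/(r − g) ⇒ r = D₁/P + g = £53,585.4000/£483,470.58 + 0.059 = 0.110835 + 0.059 = 0.169835

16.98%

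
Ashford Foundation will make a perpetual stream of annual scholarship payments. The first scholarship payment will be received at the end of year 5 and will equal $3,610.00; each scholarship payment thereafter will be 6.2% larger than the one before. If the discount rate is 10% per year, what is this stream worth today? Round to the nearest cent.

Value at end of year 4: C₁ / (r − g) = $3,610.00 / (0.1 − 0.062) = $95,000.0000
Discount to today: PV = $95,000.0000 / (1 + 0.1)^4 = $95,000.0000 / 1.464100 = $64,886.28

$64886.28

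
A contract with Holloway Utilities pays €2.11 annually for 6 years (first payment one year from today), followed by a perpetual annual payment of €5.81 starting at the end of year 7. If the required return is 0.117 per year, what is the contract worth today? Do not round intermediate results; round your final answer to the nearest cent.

€34.32

PV of 6-year annuity: €2.11 × [1 − (1+0.117)^−6] / 0.117 = 8.74928
Perpetuity value at year 6: €5.81 / 0.117 = 49.65812
PV of perpetuity: 49.65812 / (1+0.117)^6 = 25.56650
Total PV = 8.74928 + 25.56650 = 34.31578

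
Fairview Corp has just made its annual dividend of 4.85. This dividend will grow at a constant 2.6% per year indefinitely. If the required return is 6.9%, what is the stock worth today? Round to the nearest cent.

D₁ = D₀ × (1 + g) = 4.85 × 1.026 = 4.9761
Growing perpetuity: P = D₁ / (r − g) = 4.9761 / (0.069 − 0.026) = 115.72

115.72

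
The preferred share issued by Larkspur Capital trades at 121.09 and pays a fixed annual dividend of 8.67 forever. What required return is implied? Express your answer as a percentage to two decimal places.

P = C/r ⇒ r = C/P = 8.67/121.09 = 0.071600

7.16%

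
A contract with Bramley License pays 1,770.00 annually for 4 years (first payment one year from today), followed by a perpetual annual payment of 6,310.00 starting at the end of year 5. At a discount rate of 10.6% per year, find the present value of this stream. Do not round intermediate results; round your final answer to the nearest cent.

45322.06

PV of 4-year annuity: 1,770.00 × [1 − (1+0.106)^−4] / 0.106 = 5538.55779
Perpetuity value at year 4: 6,310.00 / 0.106 = 59528.30189
PV of perpetuity: 59528.30189 / (1+0.106)^4 = 39783.49982
Total PV = 5538.55779 + 39783.49982 = 45322.05761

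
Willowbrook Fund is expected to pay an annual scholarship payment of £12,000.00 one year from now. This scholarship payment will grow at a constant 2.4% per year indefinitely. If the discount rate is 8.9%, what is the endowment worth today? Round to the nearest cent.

£184615.38

Growing perpetuity: P = D₁ / (r − g) = £12,000.0000 / (0.089 − 0.024) = £184,615.38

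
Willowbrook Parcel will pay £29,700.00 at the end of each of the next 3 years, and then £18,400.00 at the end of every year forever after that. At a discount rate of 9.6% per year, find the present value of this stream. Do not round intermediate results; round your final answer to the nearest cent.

£219967.17

PV of 3-year annuity: £29,700.00 × [1 − (1+0.096)^−3] / 0.096 = 74382.74228
Perpetuity value at year 3: £18,400.00 / 0.096 = 191666.66667
PV of perpetuity: 191666.66667 / (1+0.096)^3 = 145584.42903
Total PV = 74382.74228 + 145584.42903 = 219967.17130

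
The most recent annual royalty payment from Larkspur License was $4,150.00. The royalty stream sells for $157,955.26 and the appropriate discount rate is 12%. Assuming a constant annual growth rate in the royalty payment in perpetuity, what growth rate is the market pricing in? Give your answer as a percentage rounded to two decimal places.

P = D₀(1+g)/(r−g) ⇒ P(r−g) = D₀(1+g) ⇒ g(P+D₀) = P·r − D₀
g = (P·r − D₀)/(P + D₀) = ($157,955.26×0.12 − $4,150.00) / ($157,955.26 + $4,150.00) = 0.091327

9.13%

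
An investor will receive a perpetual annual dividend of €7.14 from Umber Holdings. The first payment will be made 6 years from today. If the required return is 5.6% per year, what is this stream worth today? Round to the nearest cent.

Value at end of year 5: C / r = €7.14 / 0.056 = €127.5000
Discount to today: PV = €127.5000 / (1 + 0.056)^5 = €127.5000 / 1.313166 = €97.09

€97.09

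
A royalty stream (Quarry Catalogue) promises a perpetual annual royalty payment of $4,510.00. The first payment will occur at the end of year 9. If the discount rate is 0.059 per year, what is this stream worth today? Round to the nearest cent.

Value at end of year 8: C / r = $4,510.00 / 0.059 = $76,440.6780
Discount to today: PV = $76,440.6780 / (1 + 0.059)^8 = $76,440.6780 / 1.581859 = $48,323.33

$48323.33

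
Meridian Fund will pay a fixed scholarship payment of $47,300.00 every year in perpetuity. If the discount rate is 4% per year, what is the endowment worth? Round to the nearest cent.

$1182500.00

Level perpetuity: PV = C / r = $47,300.00 / 0.04 = $1,182,500.00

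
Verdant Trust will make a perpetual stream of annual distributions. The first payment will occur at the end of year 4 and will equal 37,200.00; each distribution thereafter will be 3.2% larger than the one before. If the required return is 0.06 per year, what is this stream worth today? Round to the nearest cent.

1115494.19

Value at end of year 3: C₁ / (r − g) = 37,200.00 / (0.06 − 0.032) = 1,328,571.4286
Discount to today: PV = 1,328,571.4286 / (1 + 0.06)^3 = 1,328,571.4286 / 1.191016 = 1,115,494.19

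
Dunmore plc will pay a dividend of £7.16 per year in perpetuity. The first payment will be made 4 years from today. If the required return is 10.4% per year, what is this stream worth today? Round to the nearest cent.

Value at end of year 3: C / r = £7.16 / 0.104 = £68.8462
Discount to today: PV = £68.8462 / (1 + 0.104)^3 = £68.8462 / 1.345573 = £51.16

£51.16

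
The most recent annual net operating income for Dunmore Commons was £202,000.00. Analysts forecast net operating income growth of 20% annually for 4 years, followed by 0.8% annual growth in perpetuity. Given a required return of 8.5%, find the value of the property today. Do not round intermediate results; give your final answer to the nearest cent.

D_1 = 242400.00000
D_2 = 290880.00000
D_3 = 349056.00000
D_4 = 418867.20000
Terminal value at year 4: TV = D_4×(1+g_2)/(r−g_2) = 422218.13760/0.077 = 5483352.43636
P_0 = D_1/(1+r)^1 + D_2/(1+r)^2 + D_3/(1+r)^3 + D_4/(1+r)^4 + TV/(1+r)^4
    = 223410.13825 + 247089.55382 + 273278.76921 + 302243.80004 + 3956646.10966 = 5002668.37098

£5002668.37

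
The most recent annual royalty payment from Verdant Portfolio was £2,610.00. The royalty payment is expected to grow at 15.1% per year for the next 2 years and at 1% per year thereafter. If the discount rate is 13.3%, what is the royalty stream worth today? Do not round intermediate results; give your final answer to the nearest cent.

D_1 = 3004.11000
D_2 = 3457.73061
Terminal value at year 2: TV = D_2×(1+g_2)/(r−g_2) = 3492.30792/0.123 = 28392.74729
P_0 = D_1/(1+r)^1 + D_2/(1+r)^2 + TV/(1+r)^2
    = 2651.46514 + 2693.58903 + 22118.08879 = 27463.14296

£27463.14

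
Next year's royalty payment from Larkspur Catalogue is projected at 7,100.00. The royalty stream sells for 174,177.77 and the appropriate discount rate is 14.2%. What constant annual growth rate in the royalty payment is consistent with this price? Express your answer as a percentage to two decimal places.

10.12%

P = D₁/(r−g) ⇒ g = r − D₁/P = 0.142 − 7,100.00/174,177.77 = 0.101237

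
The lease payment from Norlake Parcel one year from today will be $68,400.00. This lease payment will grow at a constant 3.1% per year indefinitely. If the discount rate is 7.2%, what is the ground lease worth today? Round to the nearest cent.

$1668292.68

Growing perpetuity: P = D₁ / (r − g) = $68,400.0000 / (0.072 − 0.031) = $1,668,292.68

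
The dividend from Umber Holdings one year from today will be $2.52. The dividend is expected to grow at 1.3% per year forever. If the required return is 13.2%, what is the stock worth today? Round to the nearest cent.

$21.18

Growing perpetuity: P = D₁ / (r − g) = $2.5200 / (0.132 − 0.013) = $21.18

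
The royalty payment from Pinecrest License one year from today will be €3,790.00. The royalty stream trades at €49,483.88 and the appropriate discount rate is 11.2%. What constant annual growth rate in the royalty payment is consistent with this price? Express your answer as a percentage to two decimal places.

3.54%

P = D₁/(r−g) ⇒ g = r − D₁/P = 0.112 − €3,790.00/€49,483.88 = 0.035409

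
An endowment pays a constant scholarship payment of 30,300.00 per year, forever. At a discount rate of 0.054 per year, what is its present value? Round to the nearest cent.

Level perpetuity: PV = C / r = 30,300.00 / 0.054 = 561,111.11

561111.11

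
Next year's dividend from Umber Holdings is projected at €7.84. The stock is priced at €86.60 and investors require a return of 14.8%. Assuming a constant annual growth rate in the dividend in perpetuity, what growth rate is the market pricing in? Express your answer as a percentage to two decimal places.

P = D₁/(r−g) ⇒ g = r − D₁/P = 0.148 − €7.84/€86.60 = 0.057469

5.75%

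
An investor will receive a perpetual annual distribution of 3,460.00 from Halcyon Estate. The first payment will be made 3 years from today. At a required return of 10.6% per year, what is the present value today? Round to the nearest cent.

26684.56

Value at end of year 2: C / r = 3,460.00 / 0.106 = 32,641.5094
Discount to today: PV = 32,641.5094 / (1 + 0.106)^2 = 32,641.5094 / 1.223236 = 26,684.56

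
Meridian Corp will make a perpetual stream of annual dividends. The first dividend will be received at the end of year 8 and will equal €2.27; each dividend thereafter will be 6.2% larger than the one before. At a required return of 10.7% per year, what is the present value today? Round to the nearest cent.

Value at end of year 7: C₁ / (r − g) = €2.27 / (0.107 − 0.062) = €50.4444
Discount to today: PV = €50.4444 / (1 + 0.107)^7 = €50.4444 / 2.037198 = €24.76

€24.76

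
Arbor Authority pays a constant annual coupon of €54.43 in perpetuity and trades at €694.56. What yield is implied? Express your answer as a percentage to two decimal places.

7.84%

P = C/r ⇒ r = C/P = €54.43/€694.56 = 0.078366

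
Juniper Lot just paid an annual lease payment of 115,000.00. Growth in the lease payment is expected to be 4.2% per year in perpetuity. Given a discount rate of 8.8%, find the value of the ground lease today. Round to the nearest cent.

D₁ = D₀ × (1 + g) = 115,000.00 × 1.042 = 119,830.0000
Growing perpetuity: P = D₁ / (r − g) = 119,830.0000 / (0.088 − 0.042) = 2,605,000.00

2605000.00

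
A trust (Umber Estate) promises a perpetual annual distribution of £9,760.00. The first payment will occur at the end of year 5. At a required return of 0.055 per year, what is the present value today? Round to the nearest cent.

Value at end of year 4: C / r = £9,760.00 / 0.055 = £177,454.5455
Discount to today: PV = £177,454.5455 / (1 + 0.055)^4 = £177,454.5455 / 1.238825 = £143,244.28

£143244.28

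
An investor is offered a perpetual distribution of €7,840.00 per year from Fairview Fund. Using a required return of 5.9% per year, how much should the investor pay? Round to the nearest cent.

Level perpetuity: PV = C / r = €7,840.00 / 0.059 = €132,881.36

€132881.36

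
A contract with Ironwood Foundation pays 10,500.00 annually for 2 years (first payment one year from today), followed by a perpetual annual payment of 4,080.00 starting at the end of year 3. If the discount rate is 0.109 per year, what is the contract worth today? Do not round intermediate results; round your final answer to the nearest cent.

PV of 2-year annuity: 10,500.00 × [1 − (1+0.109)^−2] / 0.109 = 18005.40052
Perpetuity value at year 2: 4,080.00 / 0.109 = 37431.19266
PV of perpetuity: 37431.19266 / (1+0.109)^2 = 30434.80846
Total PV = 18005.40052 + 30434.80846 = 48440.20898

48440.21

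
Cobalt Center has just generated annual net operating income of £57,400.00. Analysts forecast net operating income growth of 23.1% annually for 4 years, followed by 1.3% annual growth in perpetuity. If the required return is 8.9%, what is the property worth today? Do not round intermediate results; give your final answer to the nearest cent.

£1564048.99

D_1 = 70659.40000
D_2 = 86981.72140
D_3 = 107074.49904
D_4 = 131808.70832
Terminal value at year 4: TV = D_4×(1+g_2)/(r−g_2) = 133522.22153/0.076 = 1756871.33593
P_0 = D_1/(1+r)^1 + D_2/(1+r)^2 + D_3/(1+r)^3 + D_4/(1+r)^4 + TV/(1+r)^4
    = 64884.66483 + 73345.29147 + 82909.14031 + 93720.06586 + 1249189.82516 = 1564048.98762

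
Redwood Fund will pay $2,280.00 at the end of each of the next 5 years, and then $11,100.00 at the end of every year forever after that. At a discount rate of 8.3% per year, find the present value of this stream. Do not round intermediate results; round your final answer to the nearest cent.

$98795.94

PV of 5-year annuity: $2,280.00 × [1 − (1+0.083)^−5] / 0.083 = 9031.85146
Perpetuity value at year 5: $11,100.00 / 0.083 = 133734.93976
PV of perpetuity: 133734.93976 / (1+0.083)^5 = 89764.08396
Total PV = 9031.85146 + 89764.08396 = 98795.93542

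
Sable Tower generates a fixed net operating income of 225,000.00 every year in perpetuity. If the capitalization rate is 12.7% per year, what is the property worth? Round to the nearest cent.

1771653.54

Level perpetuity: PV = C / r = 225,000.00 / 0.127 = 1,771,653.54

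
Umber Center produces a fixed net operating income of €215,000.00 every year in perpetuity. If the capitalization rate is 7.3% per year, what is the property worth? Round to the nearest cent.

€2945205.48

Level perpetuity: PV = C / r = €215,000.00 / 0.073 = €2,945,205.48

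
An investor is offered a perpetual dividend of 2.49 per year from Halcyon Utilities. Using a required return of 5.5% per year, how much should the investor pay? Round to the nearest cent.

Level perpetuity: PV = C / r = 2.49 / 0.055 = 45.27

45.27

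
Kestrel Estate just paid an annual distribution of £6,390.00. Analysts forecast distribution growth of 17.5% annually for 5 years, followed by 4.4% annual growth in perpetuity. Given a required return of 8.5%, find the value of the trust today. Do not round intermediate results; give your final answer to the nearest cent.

D_1 = 7508.25000
D_2 = 8822.19375
D_3 = 10366.07766
D_4 = 12180.14125
D_5 = 14311.66596
Terminal value at year 5: TV = D_5×(1+g_2)/(r−g_2) = 14941.37927/0.041 = 364423.88455
P_0 = D_1/(1+r)^1 + D_2/(1+r)^2 + D_3/(1+r)^3 + D_4/(1+r)^4 + D_5/(1+r)^5 + TV/(1+r)^5
    = 6920.04608 + 7494.05912 + 8115.68615 + 8788.87670 + 9517.90795 + 242358.43656 = 283195.01256

£283195.01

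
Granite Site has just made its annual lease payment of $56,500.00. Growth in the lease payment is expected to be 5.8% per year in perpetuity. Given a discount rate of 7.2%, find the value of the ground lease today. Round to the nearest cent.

D₁ = D₀ × (1 + g) = $56,500.00 × 1.058 = $59,777.0000
Growing perpetuity: P = D₁ / (r − g) = $59,777.0000 / (0.072 − 0.058) = $4,269,785.71

$4269785.71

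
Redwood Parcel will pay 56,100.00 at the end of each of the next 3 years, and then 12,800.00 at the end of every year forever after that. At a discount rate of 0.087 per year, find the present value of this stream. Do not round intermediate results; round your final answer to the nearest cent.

PV of 3-year annuity: 56,100.00 × [1 − (1+0.087)^−3] / 0.087 = 142768.33228
Perpetuity value at year 3: 12,800.00 / 0.087 = 147126.43678
PV of perpetuity: 147126.43678 / (1+0.087)^3 = 114551.84403
Total PV = 142768.33228 + 114551.84403 = 257320.17631

257320.18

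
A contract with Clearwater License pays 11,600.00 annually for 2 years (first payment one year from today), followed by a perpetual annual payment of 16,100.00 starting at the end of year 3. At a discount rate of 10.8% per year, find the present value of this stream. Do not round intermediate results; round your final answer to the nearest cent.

141347.20

PV of 2-year annuity: 11,600.00 × [1 − (1+0.108)^−2] / 0.108 = 19918.15350
Perpetuity value at year 2: 16,100.00 / 0.108 = 149074.07407
PV of perpetuity: 149074.07407 / (1+0.108)^2 = 121429.05068
Total PV = 19918.15350 + 121429.05068 = 141347.20418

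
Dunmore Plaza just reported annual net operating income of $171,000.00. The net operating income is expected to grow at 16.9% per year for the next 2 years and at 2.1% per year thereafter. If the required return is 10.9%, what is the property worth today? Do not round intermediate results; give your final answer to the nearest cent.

$2574729.93

D_1 = 199899.00000
D_2 = 233681.93100
Terminal value at year 2: TV = D_2×(1+g_2)/(r−g_2) = 238589.25155/0.088 = 2711241.49490
P_0 = D_1/(1+r)^1 + D_2/(1+r)^2 + TV/(1+r)^2
    = 180251.57800 + 190003.69223 + 2204474.65641 = 2574729.92663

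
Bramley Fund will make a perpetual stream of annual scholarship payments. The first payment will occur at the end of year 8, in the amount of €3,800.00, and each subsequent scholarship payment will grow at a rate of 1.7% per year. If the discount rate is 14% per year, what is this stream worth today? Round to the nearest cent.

Value at end of year 7: C₁ / (r − g) = €3,800.00 / (0.14 − 0.017) = €30,894.3089
Discount to today: PV = €30,894.3089 / (1 + 0.14)^7 = €30,894.3089 / 2.502269 = €12,346.52

€12346.52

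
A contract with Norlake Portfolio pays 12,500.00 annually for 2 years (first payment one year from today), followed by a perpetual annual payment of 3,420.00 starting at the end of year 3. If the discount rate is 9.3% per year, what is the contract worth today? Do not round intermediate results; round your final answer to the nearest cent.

52682.16

PV of 2-year annuity: 12,500.00 × [1 − (1+0.093)^−2] / 0.093 = 21899.73791
Perpetuity value at year 2: 3,420.00 / 0.093 = 36774.19355
PV of perpetuity: 36774.19355 / (1+0.093)^2 = 30782.42525
Total PV = 21899.73791 + 30782.42525 = 52682.16317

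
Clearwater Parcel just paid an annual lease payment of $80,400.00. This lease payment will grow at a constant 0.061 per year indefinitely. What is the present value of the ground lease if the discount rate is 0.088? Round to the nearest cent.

D₁ = D₀ × (1 + g) = $80,400.00 × 1.061 = $85,304.4000
Growing perpetuity: P = D₁ / (r − g) = $85,304.4000 / (0.088 − 0.061) = $3,159,422.22

$3159422.22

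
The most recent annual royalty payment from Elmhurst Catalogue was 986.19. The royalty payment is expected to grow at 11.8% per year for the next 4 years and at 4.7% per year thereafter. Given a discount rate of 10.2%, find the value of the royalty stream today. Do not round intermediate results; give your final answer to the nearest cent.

D_1 = 1102.56042
D_2 = 1232.66255
D_3 = 1378.11673
D_4 = 1540.73450
Terminal value at year 4: TV = D_4×(1+g_2)/(r−g_2) = 1613.14903/0.055 = 29329.98230
P_0 = D_1/(1+r)^1 + D_2/(1+r)^2 + D_3/(1+r)^3 + D_4/(1+r)^4 + TV/(1+r)^4
    = 1000.50855 + 1015.03499 + 1029.77234 + 1044.72366 + 19887.73950 = 23977.77904

23977.78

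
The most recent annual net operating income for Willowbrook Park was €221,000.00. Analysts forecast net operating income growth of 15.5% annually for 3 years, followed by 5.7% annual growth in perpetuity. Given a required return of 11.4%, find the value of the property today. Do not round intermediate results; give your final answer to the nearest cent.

D_1 = 255255.00000
D_2 = 294819.52500
D_3 = 340516.55137
Terminal value at year 3: TV = D_3×(1+g_2)/(r−g_2) = 359925.99480/0.057 = 6314491.13690
P_0 = D_1/(1+r)^1 + D_2/(1+r)^2 + D_3/(1+r)^3 + TV/(1+r)^3
    = 229133.75224 + 237566.86162 + 246310.34575 + 4567544.48176 = 5280555.44138

€5280555.44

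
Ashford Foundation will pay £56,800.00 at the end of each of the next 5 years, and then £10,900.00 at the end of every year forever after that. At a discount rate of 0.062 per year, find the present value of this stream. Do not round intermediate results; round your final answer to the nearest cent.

£368106.50

PV of 5-year annuity: £56,800.00 × [1 − (1+0.062)^−5] / 0.062 = 237966.07733
Perpetuity value at year 5: £10,900.00 / 0.062 = 175806.45161
PV of perpetuity: 175806.45161 / (1+0.062)^5 = 130140.42621
Total PV = 237966.07733 + 130140.42621 = 368106.50354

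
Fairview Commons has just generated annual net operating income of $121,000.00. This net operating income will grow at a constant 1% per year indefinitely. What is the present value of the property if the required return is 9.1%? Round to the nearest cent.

$1508765.43

D₁ = D₀ × (1 + g) = $121,000.00 × 1.01 = $122,210.0000
Growing perpetuity: P = D₁ / (r − g) = $122,210.0000 / (0.091 − 0.01) = $1,508,765.43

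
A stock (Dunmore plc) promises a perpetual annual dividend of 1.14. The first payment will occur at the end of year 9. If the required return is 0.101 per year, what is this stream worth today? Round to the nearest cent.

5.23

Value at end of year 8: C / r = 1.14 / 0.101 = 11.2871
Discount to today: PV = 11.2871 / (1 + 0.101)^8 = 11.2871 / 2.159228 = 5.23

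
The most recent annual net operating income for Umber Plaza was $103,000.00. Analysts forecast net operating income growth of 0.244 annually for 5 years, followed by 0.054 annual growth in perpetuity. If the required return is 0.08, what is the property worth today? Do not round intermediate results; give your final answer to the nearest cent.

$9269041.66

D_1 = 128132.00000
D_2 = 159396.20800
D_3 = 198288.88275
D_4 = 246671.37014
D_5 = 306859.18446
Terminal value at year 5: TV = D_5×(1+g_2)/(r−g_2) = 323429.58042/0.026 = 12439599.24689
P_0 = D_1/(1+r)^1 + D_2/(1+r)^2 + D_3/(1+r)^3 + D_4/(1+r)^4 + D_5/(1+r)^5 + TV/(1+r)^5
    = 118640.74074 + 136656.55693 + 157408.10816 + 181310.82089 + 208843.20480 + 8466182.22527 = 9269041.65679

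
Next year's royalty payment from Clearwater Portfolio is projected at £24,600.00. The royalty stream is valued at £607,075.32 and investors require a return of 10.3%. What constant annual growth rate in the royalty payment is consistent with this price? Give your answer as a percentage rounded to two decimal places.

6.25%

P = D₁/(r−g) ⇒ g = r − D₁/P = 0.103 − £24,600.00/£607,075.32 = 0.062478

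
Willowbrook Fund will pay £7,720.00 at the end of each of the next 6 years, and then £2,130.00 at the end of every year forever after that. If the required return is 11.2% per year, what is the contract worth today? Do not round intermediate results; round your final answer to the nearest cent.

£42530.93

PV of 6-year annuity: £7,720.00 × [1 − (1+0.112)^−6] / 0.112 = 32472.44227
Perpetuity value at year 6: £2,130.00 / 0.112 = 19017.85714
PV of perpetuity: 19017.85714 / (1+0.112)^6 = 10058.49159
Total PV = 32472.44227 + 10058.49159 = 42530.93387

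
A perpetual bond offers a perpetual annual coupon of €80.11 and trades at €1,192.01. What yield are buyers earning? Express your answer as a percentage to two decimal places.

P = C/r ⇒ r = C/P = €80.11/€1,192.01 = 0.067206

6.72%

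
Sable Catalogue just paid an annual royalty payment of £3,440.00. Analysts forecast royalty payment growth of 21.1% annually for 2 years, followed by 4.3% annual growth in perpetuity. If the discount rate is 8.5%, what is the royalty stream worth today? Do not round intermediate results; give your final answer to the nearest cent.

D_1 = 4165.84000
D_2 = 5044.83224
Terminal value at year 2: TV = D_2×(1+g_2)/(r−g_2) = 5261.76003/0.042 = 125280.00063
P_0 = D_1/(1+r)^1 + D_2/(1+r)^2 + TV/(1+r)^2
    = 3839.48387 + 4285.35942 + 106419.75886 = 114544.60215

£114544.60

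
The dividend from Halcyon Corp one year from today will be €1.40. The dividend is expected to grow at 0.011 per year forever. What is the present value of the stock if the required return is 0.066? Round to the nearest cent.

Growing perpetuity: P = D₁ / (r − g) = €1.4000 / (0.066 − 0.011) = €25.45

€25.45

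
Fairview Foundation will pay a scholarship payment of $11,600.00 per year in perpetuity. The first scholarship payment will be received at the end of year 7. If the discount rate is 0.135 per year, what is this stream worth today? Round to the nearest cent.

Value at end of year 6: C / r = $11,600.00 / 0.135 = $85,925.9259
Discount to today: PV = $85,925.9259 / (1 + 0.135)^6 = $85,925.9259 / 2.137840 = $40,192.87

$40192.87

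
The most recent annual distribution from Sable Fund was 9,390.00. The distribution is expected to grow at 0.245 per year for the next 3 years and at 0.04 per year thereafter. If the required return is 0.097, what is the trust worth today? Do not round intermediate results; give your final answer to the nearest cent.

D_1 = 11690.55000
D_2 = 14554.73475
D_3 = 18120.64476
Terminal value at year 3: TV = D_3×(1+g_2)/(r−g_2) = 18845.47055/0.057 = 330622.29043
P_0 = D_1/(1+r)^1 + D_2/(1+r)^2 + D_3/(1+r)^3 + TV/(1+r)^3
    = 10656.83683 + 12094.58692 + 13726.30876 + 250444.93184 = 286922.66435

286922.66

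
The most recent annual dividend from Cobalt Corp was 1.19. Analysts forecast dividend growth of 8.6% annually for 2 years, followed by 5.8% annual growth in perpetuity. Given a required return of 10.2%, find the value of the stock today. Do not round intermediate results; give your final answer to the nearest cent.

D_1 = 1.29234
D_2 = 1.40348
Terminal value at year 2: TV = D_2×(1+g_2)/(r−g_2) = 1.48488/0.044 = 33.74734
P_0 = D_1/(1+r)^1 + D_2/(1+r)^2 + TV/(1+r)^2
    = 1.17272 + 1.15570 + 27.78922 = 30.11764

30.12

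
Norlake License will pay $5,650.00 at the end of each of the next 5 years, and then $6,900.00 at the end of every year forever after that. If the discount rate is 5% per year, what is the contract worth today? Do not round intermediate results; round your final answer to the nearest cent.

$132588.15

PV of 5-year annuity: $5,650.00 × [1 − (1+0.05)^−5] / 0.05 = 24461.54319
Perpetuity value at year 5: $6,900.00 / 0.05 = 138000.00000
PV of perpetuity: 138000.00000 / (1+0.05)^5 = 108126.61097
Total PV = 24461.54319 + 108126.61097 = 132588.15416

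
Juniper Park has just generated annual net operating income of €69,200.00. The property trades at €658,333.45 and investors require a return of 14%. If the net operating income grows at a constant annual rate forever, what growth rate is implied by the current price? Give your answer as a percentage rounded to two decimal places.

P = D₀(1+g)/(r−g) ⇒ P(r−g) = D₀(1+g) ⇒ g(P+D₀) = P·r − D₀
g = (P·r − D₀)/(P + D₀) = (€658,333.45×0.14 − €69,200.00) / (€658,333.45 + €69,200.00) = 0.031568

3.16%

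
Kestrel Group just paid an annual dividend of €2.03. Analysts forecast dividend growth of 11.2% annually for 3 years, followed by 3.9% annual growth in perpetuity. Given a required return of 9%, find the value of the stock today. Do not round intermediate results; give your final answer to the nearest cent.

€50.25

D_1 = 2.25736
D_2 = 2.51018
D_3 = 2.79132
Terminal value at year 3: TV = D_3×(1+g_2)/(r−g_2) = 2.90019/0.051 = 56.86640
P_0 = D_1/(1+r)^1 + D_2/(1+r)^2 + D_3/(1+r)^3 + TV/(1+r)^3
    = 2.07097 + 2.11277 + 2.15542 + 43.91130 = 50.25046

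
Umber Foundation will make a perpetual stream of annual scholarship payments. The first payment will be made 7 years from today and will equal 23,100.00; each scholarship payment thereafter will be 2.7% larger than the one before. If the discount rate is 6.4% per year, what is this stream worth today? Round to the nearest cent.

430289.24

Value at end of year 6: C₁ / (r − g) = 23,100.00 / (0.064 − 0.027) = 624,324.3243
Discount to today: PV = 624,324.3243 / (1 + 0.064)^6 = 624,324.3243 / 1.450941 = 430,289.24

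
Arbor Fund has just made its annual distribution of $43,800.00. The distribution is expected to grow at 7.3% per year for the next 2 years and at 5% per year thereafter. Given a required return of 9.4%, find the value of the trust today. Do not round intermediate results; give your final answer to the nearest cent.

$1090578.69

D_1 = 46997.40000
D_2 = 50428.21020
Terminal value at year 2: TV = D_2×(1+g_2)/(r−g_2) = 52949.62071/0.044 = 1203400.47068
P_0 = D_1/(1+r)^1 + D_2/(1+r)^2 + TV/(1+r)^2
    = 42959.23218 + 42134.60340 + 1005484.85397 = 1090578.68955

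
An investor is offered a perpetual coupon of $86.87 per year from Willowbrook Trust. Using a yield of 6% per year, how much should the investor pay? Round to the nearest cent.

$1447.83

Level perpetuity: PV = C / r = $86.87 / 0.06 = $1,447.83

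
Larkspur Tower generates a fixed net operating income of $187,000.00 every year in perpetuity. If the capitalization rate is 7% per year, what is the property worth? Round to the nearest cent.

Level perpetuity: PV = C / r = $187,000.00 / 0.07 = $2,671,428.57

$2671428.57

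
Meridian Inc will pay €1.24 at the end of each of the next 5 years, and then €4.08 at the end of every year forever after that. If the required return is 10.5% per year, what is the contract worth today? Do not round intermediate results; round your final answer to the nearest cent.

€28.23

PV of 5-year annuity: €1.24 × [1 − (1+0.105)^−5] / 0.105 = 4.64114
Perpetuity value at year 5: €4.08 / 0.105 = 38.85714
PV of perpetuity: 38.85714 / (1+0.105)^5 = 23.58628
Total PV = 4.64114 + 23.58628 = 28.22743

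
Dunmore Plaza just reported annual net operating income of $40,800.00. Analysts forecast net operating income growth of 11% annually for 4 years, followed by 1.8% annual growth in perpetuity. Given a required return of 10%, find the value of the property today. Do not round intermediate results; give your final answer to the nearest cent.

D_1 = 45288.00000
D_2 = 50269.68000
D_3 = 55799.34480
D_4 = 61937.27273
Terminal value at year 4: TV = D_4×(1+g_2)/(r−g_2) = 63052.14364/0.082 = 768928.58094
P_0 = D_1/(1+r)^1 + D_2/(1+r)^2 + D_3/(1+r)^3 + D_4/(1+r)^4 + TV/(1+r)^4
    = 41170.90909 + 41545.19008 + 41922.87363 + 42303.99066 + 525188.56700 = 692131.53046

$692131.53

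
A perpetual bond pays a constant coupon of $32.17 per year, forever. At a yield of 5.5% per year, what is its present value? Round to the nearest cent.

$584.91

Level perpetuity: PV = C / r = $32.17 / 0.055 = $584.91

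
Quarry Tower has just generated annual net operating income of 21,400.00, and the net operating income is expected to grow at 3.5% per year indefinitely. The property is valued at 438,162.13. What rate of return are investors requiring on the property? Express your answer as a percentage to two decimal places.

8.55%

D₁ = 21,400.00 × 1.035 = 22,149.0000
P = D₁/(r − g) ⇒ r = D₁/P + g = 22,149.0000/438,162.13 + 0.035 = 0.050550 + 0.035 = 0.085550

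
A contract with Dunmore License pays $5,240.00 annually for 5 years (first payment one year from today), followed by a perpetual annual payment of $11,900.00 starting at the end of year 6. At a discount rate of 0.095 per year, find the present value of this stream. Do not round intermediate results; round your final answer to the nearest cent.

PV of 5-year annuity: $5,240.00 × [1 − (1+0.095)^−5] / 0.095 = 20120.07404
Perpetuity value at year 5: $11,900.00 / 0.095 = 125263.15789
PV of perpetuity: 125263.15789 / (1+0.095)^5 = 79570.62334
Total PV = 20120.07404 + 79570.62334 = 99690.69738

$99690.70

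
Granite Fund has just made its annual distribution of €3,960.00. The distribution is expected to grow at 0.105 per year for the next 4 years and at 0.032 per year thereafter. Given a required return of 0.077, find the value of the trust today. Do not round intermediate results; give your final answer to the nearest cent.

D_1 = 4375.80000
D_2 = 4835.25900
D_3 = 5342.96119
D_4 = 5903.97212
Terminal value at year 4: TV = D_4×(1+g_2)/(r−g_2) = 6092.89923/0.045 = 135397.76063
P_0 = D_1/(1+r)^1 + D_2/(1+r)^2 + D_3/(1+r)^3 + D_4/(1+r)^4 + TV/(1+r)^4
    = 4062.95265 + 4168.58187 + 4276.95726 + 4388.15020 + 100634.91134 = 117531.55332

€117531.55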